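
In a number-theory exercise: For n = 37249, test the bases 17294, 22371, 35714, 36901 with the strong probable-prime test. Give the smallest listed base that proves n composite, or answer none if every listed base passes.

n − 1 = 37248 = 2^7 · 291, so s = 7 and d = 291.
Base 17294: x_0 = 17294^291 mod 37249 = 13797. x_0 is neither 1 nor 37248, so continue squaring. x_1 = 13797^2 mod 37249 = 14819. x_2 = 14819^2 mod 37249 = 19906. x_3 = 19906^2 mod 37249 = 31223. x_4 = 31223^2 mod 37249 = 32150. x_5 = 32150^2 mod 37249 = 37248. x_5 ≡ −1, so 17294 is not a witness.
Base 22371: x_0 = 22371^291 mod 37249 = 1632. x_0 is neither 1 nor 37248, so continue squaring. x_1 = 1632^2 mod 37249 = 18745. x_2 = 18745^2 mod 37249 = 5208. x_3 = 5208^2 mod 37249 = 5992. x_4 = 5992^2 mod 37249 = 33277. x_5 = 33277^2 mod 37249 = 20457. x_6 = 20457^2 mod 37249 = 33583. Reached i = s−1 = 6 without hitting −1: 22371 is a Miller–Rabin witness and 37249 is composite.
Base 35714: x_0 = 35714^291 mod 37249 = 14625. x_0 is neither 1 nor 37248, so continue squaring. x_1 = 14625^2 mod 37249 = 6867. x_2 = 6867^2 mod 37249 = 35704. x_3 = 35704^2 mod 37249 = 3089. x_4 = 3089^2 mod 37249 = 6177. x_5 = 6177^2 mod 37249 = 12353. x_6 = 12353^2 mod 37249 = 24705. Reached i = s−1 = 6 without hitting −1: 35714 is a Miller–Rabin witness and 37249 is composite.
Base 36901: x_0 = 36901^291 mod 37249 = 18468. x_0 is neither 1 nor 37248, so continue squaring. x_1 = 18468^2 mod 37249 = 15180. x_2 = 15180^2 mod 37249 = 10086. x_3 = 10086^2 mod 37249 = 377. x_4 = 377^2 mod 37249 = 30382. x_5 = 30382^2 mod 37249 = 35704. x_6 = 35704^2 mod 37249 = 3089. Reached i = s−1 = 6 without hitting −1: 36901 is a Miller–Rabin witness and 37249 is composite.
The smallest witness among the given bases is 22371.

22371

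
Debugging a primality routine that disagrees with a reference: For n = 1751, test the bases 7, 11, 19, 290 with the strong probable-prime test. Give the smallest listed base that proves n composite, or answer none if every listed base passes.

7

n − 1 = 1750 = 2^1 · 875, so s = 1 and d = 875.
Base 7: x_0 = 7^875 mod 1751 = 303. x_0 ∉ {1, 1750} and s = 1, so 7 is a Miller–Rabin witness and 1751 is composite.
Base 11: x_0 = 11^875 mod 1751 = 1423. x_0 ∉ {1, 1750} and s = 1, so 11 is a Miller–Rabin witness and 1751 is composite.
Base 19: x_0 = 19^875 mod 1751 = 161. x_0 ∉ {1, 1750} and s = 1, so 19 is a Miller–Rabin witness and 1751 is composite.
Base 290: x_0 = 290^875 mod 1751 = 766. x_0 ∉ {1, 1750} and s = 1, so 290 is a Miller–Rabin witness and 1751 is composite.
The smallest witness among the given bases is 7.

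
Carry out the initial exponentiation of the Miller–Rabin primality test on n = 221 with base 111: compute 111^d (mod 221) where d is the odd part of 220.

19

n − 1 = 220 = 2^2 · 55, so s = 2 and d = 55.
111^55 mod 221 = 19.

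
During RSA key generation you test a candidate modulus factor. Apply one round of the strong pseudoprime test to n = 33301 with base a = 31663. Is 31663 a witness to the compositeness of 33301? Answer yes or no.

n − 1 = 33300 = 2^2 · 8325, so s = 2 and d = 8325.
x_0 = 31663^8325 mod 33301 = 1.
x_0 = 1, so 31663 is not a witness.

no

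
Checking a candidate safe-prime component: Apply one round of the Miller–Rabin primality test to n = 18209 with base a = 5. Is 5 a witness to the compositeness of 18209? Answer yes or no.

yes

n − 1 = 18208 = 2^5 · 569, so s = 5 and d = 569.
x_0 = 5^569 mod 18209 = 11824.
x_0 is neither 1 nor 18208, so continue squaring.
x_1 = 11824^2 mod 18209 = 16483.
x_2 = 16483^2 mod 18209 = 11009.
x_3 = 11009^2 mod 18209 = 17186.
x_4 = 17186^2 mod 18209 = 8616.
Reached i = s−1 = 4 without hitting −1: 5 is a Miller–Rabin witness and 18209 is composite.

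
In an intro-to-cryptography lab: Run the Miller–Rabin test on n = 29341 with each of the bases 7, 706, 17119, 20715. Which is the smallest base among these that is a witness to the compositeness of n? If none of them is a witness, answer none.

7

n − 1 = 29340 = 2^2 · 7335, so s = 2 and d = 7335.
Base 7: x_0 = 7^7335 mod 29341 = 23496. x_0 is neither 1 nor 29340, so continue squaring. x_1 = 23496^2 mod 29341 = 11101. Reached i = s−1 = 1 without hitting −1: 7 is a Miller–Rabin witness and 29341 is composite.
Base 706: x_0 = 706^7335 mod 29341 = 21644. x_0 is neither 1 nor 29340, so continue squaring. x_1 = 21644^2 mod 29341 = 4330. Reached i = s−1 = 1 without hitting −1: 706 is a Miller–Rabin witness and 29341 is composite.
Base 17119: x_0 = 17119^7335 mod 29341 = 9027. x_0 is neither 1 nor 29340, so continue squaring. x_1 = 9027^2 mod 29341 = 6772. Reached i = s−1 = 1 without hitting −1: 17119 is a Miller–Rabin witness and 29341 is composite.
Base 20715: x_0 = 20715^7335 mod 29341 = 23057. x_0 is neither 1 nor 29340, so continue squaring. x_1 = 23057^2 mod 29341 = 25011. Reached i = s−1 = 1 without hitting −1: 20715 is a Miller–Rabin witness and 29341 is composite.
The smallest witness among the given bases is 7.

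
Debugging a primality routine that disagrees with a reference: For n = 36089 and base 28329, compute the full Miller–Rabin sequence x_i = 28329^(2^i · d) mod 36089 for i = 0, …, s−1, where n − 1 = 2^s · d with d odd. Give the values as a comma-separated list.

7793, 29151, 29207

n − 1 = 36088 = 2^3 · 4511, so s = 3 and d = 4511.
x_0 = 28329^4511 mod 36089 = 7793.
x_1 = 7793^2 mod 36089 = 29151.
x_2 = 29151^2 mod 36089 = 29207.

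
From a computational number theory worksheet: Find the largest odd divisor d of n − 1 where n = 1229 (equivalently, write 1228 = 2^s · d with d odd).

Halving: 1228 → 614 → 307; 307 is odd.
So 1228 = 2^2 · 307.

307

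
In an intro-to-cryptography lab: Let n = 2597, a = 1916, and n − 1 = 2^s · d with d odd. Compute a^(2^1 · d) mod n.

347

n − 1 = 2596 = 2^2 · 649, so s = 2 and d = 649.
x_0 = 1916^649 mod 2597 = 1517.
x_1 = 1517^2 mod 2597 = 347.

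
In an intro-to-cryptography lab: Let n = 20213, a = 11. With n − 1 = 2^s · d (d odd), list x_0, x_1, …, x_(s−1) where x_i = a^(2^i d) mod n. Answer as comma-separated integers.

9765, 10504

n − 1 = 20212 = 2^2 · 5053, so s = 2 and d = 5053.
x_0 = 11^5053 mod 20213 = 9765.
x_1 = 9765^2 mod 20213 = 10504.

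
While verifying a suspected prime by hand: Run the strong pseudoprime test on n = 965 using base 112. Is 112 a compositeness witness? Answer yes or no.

n − 1 = 964 = 2^2 · 241, so s = 2 and d = 241.
Repeated squaring mod 965: 112^1 ≡ 112, 112^2 ≡ 964, 112^4 ≡ 1, 112^8 ≡ 1, 112^16 ≡ 1, 112^32 ≡ 1, 112^64 ≡ 1, 112^128 ≡ 1.
241 = 128 + 64 + 32 + 16 + 1, so 112^241 ≡ 1·1·1·1·112 ≡ 112 (mod 965).
x_0 = 112^241 mod 965 = 112.
x_0 is neither 1 nor 964, so continue squaring.
x_1 = 112^2 mod 965 = 964.
x_1 ≡ −1, so 112 is not a witness.

no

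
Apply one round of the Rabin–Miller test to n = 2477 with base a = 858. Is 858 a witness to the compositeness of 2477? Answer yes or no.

no

n − 1 = 2476 = 2^2 · 619, so s = 2 and d = 619.
x_0 = 858^619 mod 2477 = 2476.
x_0 = 2476 ≡ −1, so 858 is not a witness.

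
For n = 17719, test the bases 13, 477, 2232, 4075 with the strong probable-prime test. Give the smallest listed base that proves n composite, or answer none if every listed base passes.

n − 1 = 17718 = 2^1 · 8859, so s = 1 and d = 8859.
Base 13: x_0 = 13^8859 mod 17719 = 6877. x_0 ∉ {1, 17718} and s = 1, so 13 is a Miller–Rabin witness and 17719 is composite.
Base 477: x_0 = 477^8859 mod 17719 = 10908. x_0 ∉ {1, 17718} and s = 1, so 477 is a Miller–Rabin witness and 17719 is composite.
Base 2232: x_0 = 2232^8859 mod 17719 = 15601. x_0 ∉ {1, 17718} and s = 1, so 2232 is a Miller–Rabin witness and 17719 is composite.
Base 4075: x_0 = 4075^8859 mod 17719 = 3414. x_0 ∉ {1, 17718} and s = 1, so 4075 is a Miller–Rabin witness and 17719 is composite.
The smallest witness among the given bases is 13.

13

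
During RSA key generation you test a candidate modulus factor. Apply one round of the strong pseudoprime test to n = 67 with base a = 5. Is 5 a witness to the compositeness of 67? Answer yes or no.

no

n − 1 = 66 = 2^1 · 33, so s = 1 and d = 33.
x_0 = 5^33 mod 67 = 66.
x_0 = 66 ≡ −1, so 5 is not a witness.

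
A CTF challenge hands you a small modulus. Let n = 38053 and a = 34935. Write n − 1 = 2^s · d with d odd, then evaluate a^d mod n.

8815

n − 1 = 38052 = 2^2 · 9513, so s = 2 and d = 9513.
34935^9513 mod 38053 = 8815.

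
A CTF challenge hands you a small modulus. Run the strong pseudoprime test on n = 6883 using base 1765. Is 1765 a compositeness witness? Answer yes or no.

n − 1 = 6882 = 2^1 · 3441, so s = 1 and d = 3441.
x_0 = 1765^3441 mod 6883 = 6882.
x_0 = 6882 ≡ −1, so 1765 is not a witness.

no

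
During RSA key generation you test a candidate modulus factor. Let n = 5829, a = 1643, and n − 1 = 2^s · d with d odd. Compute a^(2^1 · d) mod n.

5407

n − 1 = 5828 = 2^2 · 1457, so s = 2 and d = 1457.
x_0 = 1643^1457 mod 5829 = 3992.
x_1 = 3992^2 mod 5829 = 5407.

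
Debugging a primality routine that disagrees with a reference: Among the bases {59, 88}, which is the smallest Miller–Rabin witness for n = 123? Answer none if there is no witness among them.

n − 1 = 122 = 2^1 · 61, so s = 1 and d = 61.
Base 59: x_0 = 59^61 mod 123 = 59. x_0 ∉ {1, 122} and s = 1, so 59 is a Miller–Rabin witness and 123 is composite.
Base 88: x_0 = 88^61 mod 123 = 76. x_0 ∉ {1, 122} and s = 1, so 88 is a Miller–Rabin witness and 123 is composite.
The smallest witness among the given bases is 59.

59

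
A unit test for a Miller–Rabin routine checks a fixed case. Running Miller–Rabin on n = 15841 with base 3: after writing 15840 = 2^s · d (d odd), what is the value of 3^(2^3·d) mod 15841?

n − 1 = 15840 = 2^5 · 495, so s = 5 and d = 495.
Repeated squaring mod 15841: 3^1 ≡ 3, 3^2 ≡ 9, 3^4 ≡ 81, 3^8 ≡ 6561, 3^16 ≡ 6724, 3^32 ≡ 1962, 3^64 ≡ 81, 3^128 ≡ 6561, 3^256 ≡ 6724.
495 = 256 + 128 + 64 + 32 + 8 + 4 + 2 + 1, so 3^495 ≡ 6724·6561·81·1962·6561·81·9·3 ≡ 12802 (mod 15841).
x_0 = 12802.
x_1 = 12802^2 mod 15841 = 218.
x_2 = 218^2 mod 15841 = 1.
x_3 = 1^2 mod 15841 = 1.

1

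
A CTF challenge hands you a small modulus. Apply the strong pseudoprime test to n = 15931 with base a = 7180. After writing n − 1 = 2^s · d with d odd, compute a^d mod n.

n − 1 = 15930 = 2^1 · 7965, so s = 1 and d = 7965.
Repeated squaring mod 15931: 7180^1 ≡ 7180, 7180^2 ≡ 15615, 7180^4 ≡ 4270, 7180^8 ≡ 7836, 7180^16 ≡ 4822, 7180^32 ≡ 8355, 7180^64 ≡ 12314, 7180^128 ≡ 3338, 7180^256 ≡ 6475, 7180^512 ≡ 11164, 7180^1024 ≡ 6683, 7180^2048 ≡ 7896, 7180^4096 ≡ 8813.
7965 = 4096 + 2048 + 1024 + 512 + 256 + 16 + 8 + 4 + 1, so 7180^7965 ≡ 8813·7896·6683·11164·6475·4822·7836·4270·7180 ≡ 4657 (mod 15931).

4657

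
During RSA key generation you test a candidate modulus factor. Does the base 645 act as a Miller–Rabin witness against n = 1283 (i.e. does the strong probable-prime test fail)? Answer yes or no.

n − 1 = 1282 = 2^1 · 641, so s = 1 and d = 641.
x_0 = 645^641 mod 1283 = 1.
x_0 = 1, so 645 is not a witness.

no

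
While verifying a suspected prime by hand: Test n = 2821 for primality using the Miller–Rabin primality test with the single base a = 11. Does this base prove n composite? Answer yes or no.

n − 1 = 2820 = 2^2 · 705, so s = 2 and d = 705.
Repeated squaring mod 2821: 11^1 ≡ 11, 11^2 ≡ 121, 11^4 ≡ 536, 11^8 ≡ 2375, 11^16 ≡ 1446, 11^32 ≡ 555, 11^64 ≡ 536, 11^128 ≡ 2375, 11^256 ≡ 1446, 11^512 ≡ 555.
705 = 512 + 128 + 64 + 1, so 11^705 ≡ 555·2375·536·11 ≡ 1828 (mod 2821).
x_0 = 11^705 mod 2821 = 1828.
x_0 is neither 1 nor 2820, so continue squaring.
x_1 = 1828^2 mod 2821 = 1520.
Reached i = s−1 = 1 without hitting −1: 11 is a Miller–Rabin witness and 2821 is composite.

yes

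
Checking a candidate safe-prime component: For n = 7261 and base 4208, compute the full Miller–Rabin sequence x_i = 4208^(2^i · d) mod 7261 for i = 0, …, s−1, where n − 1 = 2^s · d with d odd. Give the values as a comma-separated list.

n − 1 = 7260 = 2^2 · 1815, so s = 2 and d = 1815.
x_0 = 4208^1815 mod 7261 = 1857.
x_1 = 1857^2 mod 7261 = 6735.

1857, 6735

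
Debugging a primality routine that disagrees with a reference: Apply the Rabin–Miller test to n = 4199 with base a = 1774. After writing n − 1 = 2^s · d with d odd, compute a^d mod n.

505

n − 1 = 4198 = 2^1 · 2099, so s = 1 and d = 2099.
By repeated squaring, 1774^2099 ≡ 505 (mod 4199).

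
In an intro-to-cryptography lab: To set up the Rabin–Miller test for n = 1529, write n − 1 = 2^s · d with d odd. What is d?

Halving: 1528 → 764 → 382 → 191; 191 is odd.
So 1528 = 2^3 · 191.

191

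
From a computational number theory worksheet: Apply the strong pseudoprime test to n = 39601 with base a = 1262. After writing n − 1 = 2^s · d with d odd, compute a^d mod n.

11342

n − 1 = 39600 = 2^4 · 2475, so s = 4 and d = 2475.
1262^2475 mod 39601 = 11342.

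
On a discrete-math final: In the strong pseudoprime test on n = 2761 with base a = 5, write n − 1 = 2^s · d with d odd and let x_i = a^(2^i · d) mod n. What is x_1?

2157

n − 1 = 2760 = 2^3 · 345, so s = 3 and d = 345.
By repeated squaring, 5^345 ≡ 1024 (mod 2761).
x_0 = 1024.
x_1 = 1024^2 mod 2761 = 2157.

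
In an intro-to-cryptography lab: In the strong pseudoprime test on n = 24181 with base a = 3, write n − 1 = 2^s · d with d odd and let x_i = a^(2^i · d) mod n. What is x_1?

1

n − 1 = 24180 = 2^2 · 6045, so s = 2 and d = 6045.
x_0 = 3^6045 mod 24181 = 24180.
x_1 = 24180^2 mod 24181 = 1.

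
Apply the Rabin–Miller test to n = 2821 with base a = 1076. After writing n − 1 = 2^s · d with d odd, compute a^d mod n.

n − 1 = 2820 = 2^2 · 705, so s = 2 and d = 705.
1076^705 mod 2821 = 2820.

2820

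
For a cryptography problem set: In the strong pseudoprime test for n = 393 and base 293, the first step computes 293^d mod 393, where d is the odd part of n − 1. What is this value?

251

n − 1 = 392 = 2^3 · 49, so s = 3 and d = 49.
293^49 mod 393 = 251.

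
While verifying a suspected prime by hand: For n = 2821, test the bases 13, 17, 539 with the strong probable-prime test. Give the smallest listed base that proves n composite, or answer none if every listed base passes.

n − 1 = 2820 = 2^2 · 705, so s = 2 and d = 705.
Base 13: x_0 = 13^705 mod 2821 = 650. x_0 is neither 1 nor 2820, so continue squaring. x_1 = 650^2 mod 2821 = 2171. Reached i = s−1 = 1 without hitting −1: 13 is a Miller–Rabin witness and 2821 is composite.
Base 17: x_0 = 17^705 mod 2821 = 2820. x_0 = 2820 ≡ −1, so 17 is not a witness.
Base 539: x_0 = 539^705 mod 2821 = 1890. x_0 is neither 1 nor 2820, so continue squaring. x_1 = 1890^2 mod 2821 = 714. Reached i = s−1 = 1 without hitting −1: 539 is a Miller–Rabin witness and 2821 is composite.
The smallest witness among the given bases is 13.

13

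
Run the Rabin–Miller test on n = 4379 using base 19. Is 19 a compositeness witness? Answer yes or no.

yes

n − 1 = 4378 = 2^1 · 2189, so s = 1 and d = 2189.
Repeated squaring mod 4379: 19^1 ≡ 19, 19^2 ≡ 361, 19^4 ≡ 3330, 19^8 ≡ 1272, 19^16 ≡ 2133, 19^32 ≡ 4287, 19^64 ≡ 4085, 19^128 ≡ 3235, 19^256 ≡ 3794, 19^512 ≡ 663, 19^1024 ≡ 1669, 19^2048 ≡ 517.
2189 = 2048 + 128 + 8 + 4 + 1, so 19^2189 ≡ 517·3235·1272·3330·19 ≡ 1065 (mod 4379).
x_0 = 19^2189 mod 4379 = 1065.
x_0 ∉ {1, 4378} and s = 1, so 19 is a Miller–Rabin witness and 4379 is composite.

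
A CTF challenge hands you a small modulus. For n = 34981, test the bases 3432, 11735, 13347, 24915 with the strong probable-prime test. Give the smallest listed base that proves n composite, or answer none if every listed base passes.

none

n − 1 = 34980 = 2^2 · 8745, so s = 2 and d = 8745.
Base 3432: x_0 = 3432^8745 mod 34981 = 34980. x_0 = 34980 ≡ −1, so 3432 is not a witness.
Base 11735: x_0 = 11735^8745 mod 34981 = 12193. x_0 is neither 1 nor 34980, so continue squaring. x_1 = 12193^2 mod 34981 = 34980. x_1 ≡ −1, so 11735 is not a witness.
Base 13347: x_0 = 13347^8745 mod 34981 = 22788. x_0 is neither 1 nor 34980, so continue squaring. x_1 = 22788^2 mod 34981 = 34980. x_1 ≡ −1, so 13347 is not a witness.
Base 24915: x_0 = 24915^8745 mod 34981 = 1. x_0 = 1, so 24915 is not a witness.
No listed base is a witness for 34981.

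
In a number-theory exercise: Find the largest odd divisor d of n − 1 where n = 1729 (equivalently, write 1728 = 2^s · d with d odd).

Halving: 1728 → 864 → 432 → 216 → 108 → 54 → 27; 27 is odd.
So 1728 = 2^6 · 27.

27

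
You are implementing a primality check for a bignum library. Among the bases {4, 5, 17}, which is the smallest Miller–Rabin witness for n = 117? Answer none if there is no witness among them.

4

n − 1 = 116 = 2^2 · 29, so s = 2 and d = 29.
Base 4: x_0 = 4^29 mod 117 = 88. x_0 is neither 1 nor 116, so continue squaring. x_1 = 88^2 mod 117 = 22. Reached i = s−1 = 1 without hitting −1: 4 is a Miller–Rabin witness and 117 is composite.
Base 5: x_0 = 5^29 mod 117 = 83. x_0 is neither 1 nor 116, so continue squaring. x_1 = 83^2 mod 117 = 103. Reached i = s−1 = 1 without hitting −1: 5 is a Miller–Rabin witness and 117 is composite.
Base 17: x_0 = 17^29 mod 117 = 62. x_0 is neither 1 nor 116, so continue squaring. x_1 = 62^2 mod 117 = 100. Reached i = s−1 = 1 without hitting −1: 17 is a Miller–Rabin witness and 117 is composite.
The smallest witness among the given bases is 4.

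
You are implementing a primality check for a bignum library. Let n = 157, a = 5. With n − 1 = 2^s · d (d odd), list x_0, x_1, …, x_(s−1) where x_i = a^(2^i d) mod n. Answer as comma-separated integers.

129, 156

n − 1 = 156 = 2^2 · 39, so s = 2 and d = 39.
x_0 = 5^39 mod 157 = 129.
x_1 = 129^2 mod 157 = 156.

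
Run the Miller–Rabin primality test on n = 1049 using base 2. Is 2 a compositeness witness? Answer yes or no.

n − 1 = 1048 = 2^3 · 131, so s = 3 and d = 131.
x_0 = 2^131 mod 1049 = 1048.
x_0 = 1048 ≡ −1, so 2 is not a witness.

no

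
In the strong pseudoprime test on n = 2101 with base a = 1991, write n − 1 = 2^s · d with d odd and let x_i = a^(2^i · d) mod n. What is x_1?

n − 1 = 2100 = 2^2 · 525, so s = 2 and d = 525.
x_0 = 1991^525 mod 2101 = 1749.
x_1 = 1749^2 mod 2101 = 2046.

2046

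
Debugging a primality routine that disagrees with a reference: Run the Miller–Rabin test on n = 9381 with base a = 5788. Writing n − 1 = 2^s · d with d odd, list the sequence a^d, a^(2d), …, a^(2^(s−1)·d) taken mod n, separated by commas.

6874, 9160

n − 1 = 9380 = 2^2 · 2345, so s = 2 and d = 2345.
x_0 = 5788^2345 mod 9381 = 6874.
x_1 = 6874^2 mod 9381 = 9160.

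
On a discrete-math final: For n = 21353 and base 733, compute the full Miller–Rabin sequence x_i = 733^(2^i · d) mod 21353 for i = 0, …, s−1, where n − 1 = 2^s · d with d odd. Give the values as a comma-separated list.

1483, 21283, 4900

n − 1 = 21352 = 2^3 · 2669, so s = 3 and d = 2669.
x_0 = 733^2669 mod 21353 = 1483.
x_1 = 1483^2 mod 21353 = 21283.
x_2 = 21283^2 mod 21353 = 4900.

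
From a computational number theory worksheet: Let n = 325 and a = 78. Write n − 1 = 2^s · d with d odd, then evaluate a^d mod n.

n − 1 = 324 = 2^2 · 81, so s = 2 and d = 81.
78^81 mod 325 = 78.

78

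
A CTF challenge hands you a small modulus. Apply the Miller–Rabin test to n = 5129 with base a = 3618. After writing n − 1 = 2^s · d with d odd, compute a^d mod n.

n − 1 = 5128 = 2^3 · 641, so s = 3 and d = 641.
3618^641 mod 5129 = 4943.

4943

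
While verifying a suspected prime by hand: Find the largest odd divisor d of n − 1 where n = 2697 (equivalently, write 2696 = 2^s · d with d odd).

Halving: 2696 → 1348 → 674 → 337; 337 is odd.
So 2696 = 2^3 · 337.

337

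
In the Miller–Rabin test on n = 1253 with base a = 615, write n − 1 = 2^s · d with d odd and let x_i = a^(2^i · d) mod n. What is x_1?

n − 1 = 1252 = 2^2 · 313, so s = 2 and d = 313.
x_0 = 615^313 mod 1253 = 489.
x_1 = 489^2 mod 1253 = 1051.

1051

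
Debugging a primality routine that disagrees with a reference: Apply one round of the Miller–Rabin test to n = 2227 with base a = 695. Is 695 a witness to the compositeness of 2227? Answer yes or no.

yes

n − 1 = 2226 = 2^1 · 1113, so s = 1 and d = 1113.
Repeated squaring mod 2227: 695^1 ≡ 695, 695^2 ≡ 1993, 695^4 ≡ 1308, 695^8 ≡ 528, 695^16 ≡ 409, 695^32 ≡ 256, 695^64 ≡ 953, 695^128 ≡ 1820, 695^256 ≡ 851, 695^512 ≡ 426, 695^1024 ≡ 1089.
1113 = 1024 + 64 + 16 + 8 + 1, so 695^1113 ≡ 1089·953·409·528·695 ≡ 389 (mod 2227).
x_0 = 695^1113 mod 2227 = 389.
x_0 ∉ {1, 2226} and s = 1, so 695 is a Miller–Rabin witness and 2227 is composite.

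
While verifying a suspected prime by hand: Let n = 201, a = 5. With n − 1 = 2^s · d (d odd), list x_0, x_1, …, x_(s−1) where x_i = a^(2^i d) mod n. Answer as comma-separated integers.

125, 148, 196

n − 1 = 200 = 2^3 · 25, so s = 3 and d = 25.
x_0 = 5^25 mod 201 = 125.
x_1 = 125^2 mod 201 = 148.
x_2 = 148^2 mod 201 = 196.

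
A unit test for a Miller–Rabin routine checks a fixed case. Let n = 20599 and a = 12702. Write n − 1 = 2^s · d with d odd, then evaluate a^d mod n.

1

n − 1 = 20598 = 2^1 · 10299, so s = 1 and d = 10299.
By repeated squaring, 12702^10299 ≡ 1 (mod 20599).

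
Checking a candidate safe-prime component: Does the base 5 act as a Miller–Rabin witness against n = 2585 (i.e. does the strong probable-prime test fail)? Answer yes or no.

yes

n − 1 = 2584 = 2^3 · 323, so s = 3 and d = 323.
x_0 = 5^323 mod 2585 = 1885.
x_0 is neither 1 nor 2584, so continue squaring.
x_1 = 1885^2 mod 2585 = 1435.
x_2 = 1435^2 mod 2585 = 1565.
Reached i = s−1 = 2 without hitting −1: 5 is a Miller–Rabin witness and 2585 is composite.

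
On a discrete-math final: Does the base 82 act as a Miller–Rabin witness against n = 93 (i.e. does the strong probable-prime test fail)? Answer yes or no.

yes

n − 1 = 92 = 2^2 · 23, so s = 2 and d = 23.
By repeated squaring, 82^23 ≡ 19 (mod 93).
x_0 = 82^23 mod 93 = 19.
x_0 is neither 1 nor 92, so continue squaring.
x_1 = 19^2 mod 93 = 82.
Reached i = s−1 = 1 without hitting −1: 82 is a Miller–Rabin witness and 93 is composite.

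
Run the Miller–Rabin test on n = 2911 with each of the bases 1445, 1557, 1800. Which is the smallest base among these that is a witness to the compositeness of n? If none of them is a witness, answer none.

n − 1 = 2910 = 2^1 · 1455, so s = 1 and d = 1455.
Base 1445: x_0 = 1445^1455 mod 2911 = 1. x_0 = 1, so 1445 is not a witness.
Base 1557: x_0 = 1557^1455 mod 2911 = 2910. x_0 = 2910 ≡ −1, so 1557 is not a witness.
Base 1800: x_0 = 1800^1455 mod 2911 = 1. x_0 = 1, so 1800 is not a witness.
No listed base is a witness for 2911.

none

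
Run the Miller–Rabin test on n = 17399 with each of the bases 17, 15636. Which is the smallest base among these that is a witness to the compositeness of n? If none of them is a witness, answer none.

17

n − 1 = 17398 = 2^1 · 8699, so s = 1 and d = 8699.
Base 17: x_0 = 17^8699 mod 17399 = 7236. x_0 ∉ {1, 17398} and s = 1, so 17 is a Miller–Rabin witness and 17399 is composite.
Base 15636: x_0 = 15636^8699 mod 17399 = 16044. x_0 ∉ {1, 17398} and s = 1, so 15636 is a Miller–Rabin witness and 17399 is composite.
The smallest witness among the given bases is 17.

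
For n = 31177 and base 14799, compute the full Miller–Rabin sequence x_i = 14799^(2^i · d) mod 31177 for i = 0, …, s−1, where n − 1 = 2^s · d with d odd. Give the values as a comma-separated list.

n − 1 = 31176 = 2^3 · 3897, so s = 3 and d = 3897.
x_0 = 14799^3897 mod 31177 = 24796.
x_1 = 24796^2 mod 31177 = 31176.
x_2 = 31176^2 mod 31177 = 1.

24796, 31176, 1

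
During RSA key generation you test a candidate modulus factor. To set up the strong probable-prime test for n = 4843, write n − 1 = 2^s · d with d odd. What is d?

Halving: 4842 → 2421; 2421 is odd.
So 4842 = 2^1 · 2421.

2421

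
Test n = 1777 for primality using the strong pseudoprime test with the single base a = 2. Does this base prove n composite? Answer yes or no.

n − 1 = 1776 = 2^4 · 111, so s = 4 and d = 111.
By repeated squaring, 2^111 ≡ 1776 (mod 1777).
x_0 = 2^111 mod 1777 = 1776.
x_0 = 1776 ≡ −1, so 2 is not a witness.

no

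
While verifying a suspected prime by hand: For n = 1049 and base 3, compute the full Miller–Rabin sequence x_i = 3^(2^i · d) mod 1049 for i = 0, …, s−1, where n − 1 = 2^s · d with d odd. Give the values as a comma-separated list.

n − 1 = 1048 = 2^3 · 131, so s = 3 and d = 131.
x_0 = 3^131 mod 1049 = 461.
x_1 = 461^2 mod 1049 = 623.
x_2 = 623^2 mod 1049 = 1048.

461, 623, 1048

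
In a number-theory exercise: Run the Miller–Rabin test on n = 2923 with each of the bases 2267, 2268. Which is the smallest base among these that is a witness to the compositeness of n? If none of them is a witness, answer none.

none

n − 1 = 2922 = 2^1 · 1461, so s = 1 and d = 1461.
Base 2267: x_0 = 2267^1461 mod 2923 = 1. x_0 = 1, so 2267 is not a witness.
Base 2268: x_0 = 2268^1461 mod 2923 = 2922. x_0 = 2922 ≡ −1, so 2268 is not a witness.
No listed base is a witness for 2923.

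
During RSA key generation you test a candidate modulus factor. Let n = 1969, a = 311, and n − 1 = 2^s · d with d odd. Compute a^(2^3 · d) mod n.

n − 1 = 1968 = 2^4 · 123, so s = 4 and d = 123.
Repeated squaring mod 1969: 311^1 ≡ 311, 311^2 ≡ 240, 311^4 ≡ 499, 311^8 ≡ 907, 311^16 ≡ 1576, 311^32 ≡ 867, 311^64 ≡ 1500.
123 = 64 + 32 + 16 + 8 + 2 + 1, so 311^123 ≡ 1500·867·1576·907·240·311 ≡ 1171 (mod 1969).
x_0 = 1171.
x_1 = 1171^2 mod 1969 = 817.
x_2 = 817^2 mod 1969 = 1967.
x_3 = 1967^2 mod 1969 = 4.

4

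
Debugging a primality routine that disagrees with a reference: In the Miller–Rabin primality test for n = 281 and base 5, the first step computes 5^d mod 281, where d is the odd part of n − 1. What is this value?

n − 1 = 280 = 2^3 · 35, so s = 3 and d = 35.
5^35 mod 281 = 228.

228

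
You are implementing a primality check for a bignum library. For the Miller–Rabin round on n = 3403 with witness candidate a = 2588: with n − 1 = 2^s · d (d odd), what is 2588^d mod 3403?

2793

n − 1 = 3402 = 2^1 · 1701, so s = 1 and d = 1701.
2588^1701 mod 3403 = 2793.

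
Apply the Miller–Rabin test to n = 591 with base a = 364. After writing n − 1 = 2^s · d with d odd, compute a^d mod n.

424

n − 1 = 590 = 2^1 · 295, so s = 1 and d = 295.
364^295 mod 591 = 424.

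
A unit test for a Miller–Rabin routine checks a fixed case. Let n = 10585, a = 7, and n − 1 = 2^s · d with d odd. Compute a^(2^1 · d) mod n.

1944

n − 1 = 10584 = 2^3 · 1323, so s = 3 and d = 1323.
x_0 = 7^1323 mod 10585 = 5453.
x_1 = 5453^2 mod 10585 = 1944.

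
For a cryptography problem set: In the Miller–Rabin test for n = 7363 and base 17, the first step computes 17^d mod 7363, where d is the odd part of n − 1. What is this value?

n − 1 = 7362 = 2^1 · 3681, so s = 1 and d = 3681.
Repeated squaring mod 7363: 17^1 ≡ 17, 17^2 ≡ 289, 17^4 ≡ 2528, 17^8 ≡ 7063, 17^16 ≡ 1644, 17^32 ≡ 515, 17^64 ≡ 157, 17^128 ≡ 2560, 17^256 ≡ 530, 17^512 ≡ 1106, 17^1024 ≡ 978, 17^2048 ≡ 6657.
3681 = 2048 + 1024 + 512 + 64 + 32 + 1, so 17^3681 ≡ 6657·978·1106·157·515·17 ≡ 4076 (mod 7363).

4076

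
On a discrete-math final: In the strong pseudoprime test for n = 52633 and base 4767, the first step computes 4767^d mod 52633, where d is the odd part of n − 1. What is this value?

n − 1 = 52632 = 2^3 · 6579, so s = 3 and d = 6579.
Repeated squaring mod 52633: 4767^1 ≡ 4767, 4767^2 ≡ 39466, 4767^4 ≡ 49420, 4767^8 ≡ 7301, 4767^16 ≡ 40005, 4767^32 ≡ 41027, 4767^64 ≡ 11389, 4767^128 ≡ 21609, 4767^256 ≡ 41538, 4767^512 ≡ 43071, 4767^1024 ≡ 8323, 4767^2048 ≡ 7301, 4767^4096 ≡ 40005.
6579 = 4096 + 2048 + 256 + 128 + 32 + 16 + 2 + 1, so 4767^6579 ≡ 40005·7301·41538·21609·41027·40005·39466·4767 ≡ 34300 (mod 52633).

34300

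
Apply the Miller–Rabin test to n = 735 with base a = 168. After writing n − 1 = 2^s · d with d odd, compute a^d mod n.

147

n − 1 = 734 = 2^1 · 367, so s = 1 and d = 367.
By repeated squaring, 168^367 ≡ 147 (mod 735).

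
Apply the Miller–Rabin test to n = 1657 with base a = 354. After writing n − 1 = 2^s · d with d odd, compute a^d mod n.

874

n − 1 = 1656 = 2^3 · 207, so s = 3 and d = 207.
354^207 mod 1657 = 874.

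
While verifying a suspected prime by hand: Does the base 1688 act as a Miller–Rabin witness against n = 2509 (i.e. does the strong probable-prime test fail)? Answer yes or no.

n − 1 = 2508 = 2^2 · 627, so s = 2 and d = 627.
x_0 = 1688^627 mod 2509 = 2397.
x_0 is neither 1 nor 2508, so continue squaring.
x_1 = 2397^2 mod 2509 = 2508.
x_1 ≡ −1, so 1688 is not a witness.

no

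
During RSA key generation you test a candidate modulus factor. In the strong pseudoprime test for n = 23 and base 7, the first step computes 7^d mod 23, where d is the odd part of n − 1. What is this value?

n − 1 = 22 = 2^1 · 11, so s = 1 and d = 11.
7^11 mod 23 = 22.

22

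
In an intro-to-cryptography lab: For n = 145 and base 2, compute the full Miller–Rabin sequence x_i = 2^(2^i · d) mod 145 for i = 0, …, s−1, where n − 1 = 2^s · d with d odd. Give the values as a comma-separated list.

n − 1 = 144 = 2^4 · 9, so s = 4 and d = 9.
x_0 = 2^9 mod 145 = 77.
x_1 = 77^2 mod 145 = 129.
x_2 = 129^2 mod 145 = 111.
x_3 = 111^2 mod 145 = 141.

77, 129, 111, 141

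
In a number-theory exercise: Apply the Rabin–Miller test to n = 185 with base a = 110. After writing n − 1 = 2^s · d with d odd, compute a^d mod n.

n − 1 = 184 = 2^3 · 23, so s = 3 and d = 23.
110^23 mod 185 = 110.

110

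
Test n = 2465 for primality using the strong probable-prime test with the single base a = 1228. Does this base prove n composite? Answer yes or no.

no

n − 1 = 2464 = 2^5 · 77, so s = 5 and d = 77.
x_0 = 1228^77 mod 2465 = 1143.
x_0 is neither 1 nor 2464, so continue squaring.
x_1 = 1143^2 mod 2465 = 2464.
x_1 ≡ −1, so 1228 is not a witness.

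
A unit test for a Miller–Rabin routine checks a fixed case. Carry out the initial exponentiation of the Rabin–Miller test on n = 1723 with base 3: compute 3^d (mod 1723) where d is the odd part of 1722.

1722

n − 1 = 1722 = 2^1 · 861, so s = 1 and d = 861.
Repeated squaring mod 1723: 3^1 ≡ 3, 3^2 ≡ 9, 3^4 ≡ 81, 3^8 ≡ 1392, 3^16 ≡ 1012, 3^32 ≡ 682, 3^64 ≡ 1637, 3^128 ≡ 504, 3^256 ≡ 735, 3^512 ≡ 926.
861 = 512 + 256 + 64 + 16 + 8 + 4 + 1, so 3^861 ≡ 926·735·1637·1012·1392·81·3 ≡ 1722 (mod 1723).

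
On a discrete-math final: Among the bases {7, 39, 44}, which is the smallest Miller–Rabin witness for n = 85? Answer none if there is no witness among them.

n − 1 = 84 = 2^2 · 21, so s = 2 and d = 21.
Base 7: x_0 = 7^21 mod 85 = 62. x_0 is neither 1 nor 84, so continue squaring. x_1 = 62^2 mod 85 = 19. Reached i = s−1 = 1 without hitting −1: 7 is a Miller–Rabin witness and 85 is composite.
Base 39: x_0 = 39^21 mod 85 = 14. x_0 is neither 1 nor 84, so continue squaring. x_1 = 14^2 mod 85 = 26. Reached i = s−1 = 1 without hitting −1: 39 is a Miller–Rabin witness and 85 is composite.
Base 44: x_0 = 44^21 mod 85 = 74. x_0 is neither 1 nor 84, so continue squaring. x_1 = 74^2 mod 85 = 36. Reached i = s−1 = 1 without hitting −1: 44 is a Miller–Rabin witness and 85 is composite.
The smallest witness among the given bases is 7.

7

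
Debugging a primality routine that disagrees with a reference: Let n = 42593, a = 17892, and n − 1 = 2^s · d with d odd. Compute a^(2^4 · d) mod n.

20327

n − 1 = 42592 = 2^5 · 1331, so s = 5 and d = 1331.
Repeated squaring mod 42593: 17892^1 ≡ 17892, 17892^2 ≡ 37269, 17892^4 ≡ 20631, 17892^8 ≡ 6312, 17892^16 ≡ 16889, 17892^32 ≡ 35593, 17892^64 ≡ 18050, 17892^128 ≡ 8643, 17892^256 ≡ 35920, 17892^512 ≡ 19244, 17892^1024 ≡ 27994.
1331 = 1024 + 256 + 32 + 16 + 2 + 1, so 17892^1331 ≡ 27994·35920·35593·16889·37269·17892 ≡ 42340 (mod 42593).
x_0 = 42340.
x_1 = 42340^2 mod 42593 = 21416.
x_2 = 21416^2 mod 42593 = 3632.
x_3 = 3632^2 mod 42593 = 30187.
x_4 = 30187^2 mod 42593 = 20327.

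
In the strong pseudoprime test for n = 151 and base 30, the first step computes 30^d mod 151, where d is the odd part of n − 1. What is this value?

150

n − 1 = 150 = 2^1 · 75, so s = 1 and d = 75.
30^75 mod 151 = 150.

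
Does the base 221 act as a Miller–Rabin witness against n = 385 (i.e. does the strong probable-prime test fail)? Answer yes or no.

no

n − 1 = 384 = 2^7 · 3, so s = 7 and d = 3.
x_0 = 221^3 mod 385 = 1.
x_0 = 1, so 221 is not a witness.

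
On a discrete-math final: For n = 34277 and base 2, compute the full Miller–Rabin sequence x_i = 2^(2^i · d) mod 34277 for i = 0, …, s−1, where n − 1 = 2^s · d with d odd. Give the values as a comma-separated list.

n − 1 = 34276 = 2^2 · 8569, so s = 2 and d = 8569.
x_0 = 2^8569 mod 34277 = 23572.
x_1 = 23572^2 mod 34277 = 9014.

23572, 9014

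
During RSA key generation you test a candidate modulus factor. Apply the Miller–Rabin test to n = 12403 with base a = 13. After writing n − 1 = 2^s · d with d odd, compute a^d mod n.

n − 1 = 12402 = 2^1 · 6201, so s = 1 and d = 6201.
Repeated squaring mod 12403: 13^1 ≡ 13, 13^2 ≡ 169, 13^4 ≡ 3755, 13^8 ≡ 10217, 13^16 ≡ 3441, 13^32 ≡ 8019, 13^64 ≡ 7209, 13^128 ≡ 1111, 13^256 ≡ 6424, 13^512 ≡ 2995, 13^1024 ≡ 2656, 13^2048 ≡ 9432, 13^4096 ≡ 8308.
6201 = 4096 + 2048 + 32 + 16 + 8 + 1, so 13^6201 ≡ 8308·9432·8019·3441·10217·13 ≡ 12088 (mod 12403).

12088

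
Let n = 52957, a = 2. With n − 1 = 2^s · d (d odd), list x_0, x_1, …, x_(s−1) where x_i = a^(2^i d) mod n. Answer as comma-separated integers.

3096, 52956

n − 1 = 52956 = 2^2 · 13239, so s = 2 and d = 13239.
x_0 = 2^13239 mod 52957 = 3096.
x_1 = 3096^2 mod 52957 = 52956.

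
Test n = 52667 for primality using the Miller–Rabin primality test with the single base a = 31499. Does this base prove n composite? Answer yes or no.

n − 1 = 52666 = 2^1 · 26333, so s = 1 and d = 26333.
x_0 = 31499^26333 mod 52667 = 52666.
x_0 = 52666 ≡ −1, so 31499 is not a witness.

no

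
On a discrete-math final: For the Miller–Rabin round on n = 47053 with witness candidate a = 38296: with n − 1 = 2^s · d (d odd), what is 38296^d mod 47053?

n − 1 = 47052 = 2^2 · 11763, so s = 2 and d = 11763.
Repeated squaring mod 47053: 38296^1 ≡ 38296, 38296^2 ≡ 35712, 38296^4 ≡ 22432, 38296^8 ≡ 9842, 38296^16 ≡ 29890, 38296^32 ≡ 16789, 38296^64 ≡ 23051, 38296^128 ≡ 26125, 38296^256 ≡ 11860, 38296^512 ≡ 18183, 38296^1024 ≡ 27111, 38296^2048 ≡ 38461, 38296^4096 ≡ 43360, 38296^8192 ≡ 39932.
11763 = 8192 + 2048 + 1024 + 256 + 128 + 64 + 32 + 16 + 2 + 1, so 38296^11763 ≡ 39932·38461·27111·11860·26125·23051·16789·29890·35712·38296 ≡ 2189 (mod 47053).

2189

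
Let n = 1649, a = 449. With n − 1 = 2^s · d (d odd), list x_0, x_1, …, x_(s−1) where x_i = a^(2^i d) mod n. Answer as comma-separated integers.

352, 229, 1322, 1393

n − 1 = 1648 = 2^4 · 103, so s = 4 and d = 103.
x_0 = 449^103 mod 1649 = 352.
x_1 = 352^2 mod 1649 = 229.
x_2 = 229^2 mod 1649 = 1322.
x_3 = 1322^2 mod 1649 = 1393.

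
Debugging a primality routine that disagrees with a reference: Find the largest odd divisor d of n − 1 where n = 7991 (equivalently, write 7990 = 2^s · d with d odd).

3995

Halving: 7990 → 3995; 3995 is odd.
So 7990 = 2^1 · 3995.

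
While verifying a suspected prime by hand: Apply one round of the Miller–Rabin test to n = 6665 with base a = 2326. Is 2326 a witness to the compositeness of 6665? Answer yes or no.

n − 1 = 6664 = 2^3 · 833, so s = 3 and d = 833.
x_0 = 2326^833 mod 6665 = 1.
x_0 = 1, so 2326 is not a witness.

no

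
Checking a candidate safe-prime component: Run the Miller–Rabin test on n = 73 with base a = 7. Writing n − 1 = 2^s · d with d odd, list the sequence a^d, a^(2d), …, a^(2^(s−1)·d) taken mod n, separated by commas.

n − 1 = 72 = 2^3 · 9, so s = 3 and d = 9.
x_0 = 7^9 mod 73 = 10.
x_1 = 10^2 mod 73 = 27.
x_2 = 27^2 mod 73 = 72.

10, 27, 72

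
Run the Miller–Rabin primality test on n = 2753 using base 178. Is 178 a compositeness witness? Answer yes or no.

n − 1 = 2752 = 2^6 · 43, so s = 6 and d = 43.
Repeated squaring mod 2753: 178^1 ≡ 178, 178^2 ≡ 1401, 178^4 ≡ 2665, 178^8 ≡ 2238, 178^16 ≡ 937, 178^32 ≡ 2515.
43 = 32 + 8 + 2 + 1, so 178^43 ≡ 2515·2238·1401·178 ≡ 2537 (mod 2753).
x_0 = 178^43 mod 2753 = 2537.
x_0 is neither 1 nor 2752, so continue squaring.
x_1 = 2537^2 mod 2753 = 2608.
x_2 = 2608^2 mod 2753 = 1754.
x_3 = 1754^2 mod 2753 = 1415.
x_4 = 1415^2 mod 2753 = 794.
x_5 = 794^2 mod 2753 = 2752.
x_5 ≡ −1, so 178 is not a witness.

no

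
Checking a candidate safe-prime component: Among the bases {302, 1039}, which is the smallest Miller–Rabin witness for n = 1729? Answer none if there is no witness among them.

n − 1 = 1728 = 2^6 · 27, so s = 6 and d = 27.
Base 302: x_0 = 302^27 mod 1729 = 1. x_0 = 1, so 302 is not a witness.
Base 1039: x_0 = 1039^27 mod 1729 = 1728. x_0 = 1728 ≡ −1, so 1039 is not a witness.
No listed base is a witness for 1729.

none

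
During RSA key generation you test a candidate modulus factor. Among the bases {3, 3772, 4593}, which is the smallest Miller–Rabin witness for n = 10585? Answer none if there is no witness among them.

n − 1 = 10584 = 2^3 · 1323, so s = 3 and d = 1323.
Base 3: x_0 = 3^1323 mod 10585 = 8422. x_0 is neither 1 nor 10584, so continue squaring. x_1 = 8422^2 mod 10585 = 10584. x_1 ≡ −1, so 3 is not a witness.
Base 3772: x_0 = 3772^1323 mod 10585 = 1433. x_0 is neither 1 nor 10584, so continue squaring. x_1 = 1433^2 mod 10585 = 10584. x_1 ≡ −1, so 3772 is not a witness.
Base 4593: x_0 = 4593^1323 mod 10585 = 5667. x_0 is neither 1 nor 10584, so continue squaring. x_1 = 5667^2 mod 10585 = 10584. x_1 ≡ −1, so 4593 is not a witness.
No listed base is a witness for 10585.

none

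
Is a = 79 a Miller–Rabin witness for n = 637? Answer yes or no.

no

n − 1 = 636 = 2^2 · 159, so s = 2 and d = 159.
x_0 = 79^159 mod 637 = 1.
x_0 = 1, so 79 is not a witness.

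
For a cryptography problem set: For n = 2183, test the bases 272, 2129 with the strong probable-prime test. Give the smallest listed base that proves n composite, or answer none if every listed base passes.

n − 1 = 2182 = 2^1 · 1091, so s = 1 and d = 1091.
Base 272: x_0 = 272^1091 mod 2183 = 1199. x_0 ∉ {1, 2182} and s = 1, so 272 is a Miller–Rabin witness and 2183 is composite.
Base 2129: x_0 = 2129^1091 mod 2183 = 1596. x_0 ∉ {1, 2182} and s = 1, so 2129 is a Miller–Rabin witness and 2183 is composite.
The smallest witness among the given bases is 272.

272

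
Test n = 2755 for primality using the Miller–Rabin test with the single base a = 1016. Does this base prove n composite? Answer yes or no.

n − 1 = 2754 = 2^1 · 1377, so s = 1 and d = 1377.
x_0 = 1016^1377 mod 2755 = 1.
x_0 = 1, so 1016 is not a witness.

no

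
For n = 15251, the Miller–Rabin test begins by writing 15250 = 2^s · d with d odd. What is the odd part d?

7625

Halving: 15250 → 7625; 7625 is odd.
So 15250 = 2^1 · 7625.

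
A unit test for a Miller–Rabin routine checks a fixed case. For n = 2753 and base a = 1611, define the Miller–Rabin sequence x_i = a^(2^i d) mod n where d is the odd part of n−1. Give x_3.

n − 1 = 2752 = 2^6 · 43, so s = 6 and d = 43.
x_0 = 1611^43 mod 2753 = 342.
x_1 = 342^2 mod 2753 = 1338.
x_2 = 1338^2 mod 2753 = 794.
x_3 = 794^2 mod 2753 = 2752.

2752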